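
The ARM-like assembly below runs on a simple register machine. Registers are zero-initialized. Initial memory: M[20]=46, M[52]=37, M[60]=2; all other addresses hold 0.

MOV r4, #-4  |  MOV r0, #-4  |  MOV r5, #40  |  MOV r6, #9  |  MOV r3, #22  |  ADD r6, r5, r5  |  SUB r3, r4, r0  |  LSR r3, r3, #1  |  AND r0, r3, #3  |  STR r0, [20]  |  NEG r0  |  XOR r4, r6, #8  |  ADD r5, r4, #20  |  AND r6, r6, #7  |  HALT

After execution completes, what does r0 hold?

0

after MOV r4, #-4: r4=-4
after MOV r0, #-4: r0=-4
after MOV r5, #40: r5=40
after MOV r6, #9: r6=9
after MOV r3, #22: r3=22
after ADD r6, r5, r5: r6=40+40=80
after SUB r3, r4, r0: r3=(-4)-(-4)=0
after LSR r3, r3, #1: r3=0>>1=0
after AND r0, r3, #3: r0=0&3=0
STR r0, [20] → M[20]=0
after NEG r0: r0=-(0)=0
after XOR r4, r6, #8: r4=80^8=88
after ADD r5, r4, #20: r5=88+20=108
after AND r6, r6, #7: r6=80&7=0
halt.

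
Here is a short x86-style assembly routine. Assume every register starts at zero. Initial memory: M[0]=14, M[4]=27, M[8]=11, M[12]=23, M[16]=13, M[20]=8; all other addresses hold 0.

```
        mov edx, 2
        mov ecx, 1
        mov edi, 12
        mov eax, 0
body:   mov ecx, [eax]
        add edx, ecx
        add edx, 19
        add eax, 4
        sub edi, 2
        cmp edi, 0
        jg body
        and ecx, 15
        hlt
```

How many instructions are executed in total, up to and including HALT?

edx=2
ecx=1
edi=12
eax=0
ecx=M[0]=14
edx=2+14=16
edx=16+19=35
eax=0+4=4
edi=12-2=10
cmp edi, 0  (cmp 10,0)
jg body: taken
ecx=M[4]=27
edx=35+27=62
edx=62+19=81
eax=4+4=8
edi=10-2=8
cmp edi, 0  (cmp 8,0)
jg body: taken
ecx=M[8]=11
edx=81+11=92
edx=92+19=111
eax=8+4=12
edi=8-2=6
cmp edi, 0  (cmp 6,0)
jg body: taken
ecx=M[12]=23
edx=111+23=134
edx=134+19=153
eax=12+4=16
edi=6-2=4
cmp edi, 0  (cmp 4,0)
jg body: taken
ecx=M[16]=13
edx=153+13=166
edx=166+19=185
eax=16+4=20
edi=4-2=2
cmp edi, 0  (cmp 2,0)
jg body: taken
ecx=M[20]=8
edx=185+8=193
edx=193+19=212
eax=20+4=24
edi=2-2=0
cmp edi, 0  (cmp 0,0)
jg body: not taken
ecx=8&15=8
halt.
Total executed instructions: 48.

48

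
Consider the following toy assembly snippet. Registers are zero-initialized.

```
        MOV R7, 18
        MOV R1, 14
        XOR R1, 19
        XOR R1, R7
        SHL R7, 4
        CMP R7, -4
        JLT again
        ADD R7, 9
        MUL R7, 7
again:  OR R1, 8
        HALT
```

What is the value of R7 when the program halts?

R7=18
R1=14
R1=14^19=29
R1=29^18=15
R7=18<<4=288
CMP R7, -4  (cmp 288,-4)
JLT again: not taken
R7=288+9=297
R7=297*7=2079
R1=15|8=15
halt.

2079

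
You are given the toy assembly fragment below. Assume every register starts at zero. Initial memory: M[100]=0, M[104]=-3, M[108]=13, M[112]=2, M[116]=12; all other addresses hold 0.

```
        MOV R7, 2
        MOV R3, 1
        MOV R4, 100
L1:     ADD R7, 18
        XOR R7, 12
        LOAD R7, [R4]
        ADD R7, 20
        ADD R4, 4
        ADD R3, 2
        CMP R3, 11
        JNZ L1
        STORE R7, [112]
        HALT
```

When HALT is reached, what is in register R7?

R7=2
R3=1
R4=100
R7=2+18=20
R7=20^12=24
R7=M[100]=0
R7=0+20=20
R4=100+4=104
R3=1+2=3
CMP R3, 11  (cmp 3,11)
JNZ L1: taken
R7=20+18=38
R7=38^12=42
R7=M[104]=-3
R7=(-3)+20=17
R4=104+4=108
R3=3+2=5
CMP R3, 11  (cmp 5,11)
JNZ L1: taken
R7=17+18=35
R7=35^12=47
R7=M[108]=13
R7=13+20=33
R4=108+4=112
R3=5+2=7
CMP R3, 11  (cmp 7,11)
JNZ L1: taken
R7=33+18=51
R7=51^12=63
R7=M[112]=2
R7=2+20=22
R4=112+4=116
R3=7+2=9
CMP R3, 11  (cmp 9,11)
JNZ L1: taken
R7=22+18=40
R7=40^12=36
R7=M[116]=12
R7=12+20=32
R4=116+4=120
R3=9+2=11
CMP R3, 11  (cmp 11,11)
JNZ L1: not taken
STORE R7, [112] → M[112]=32
halt.

32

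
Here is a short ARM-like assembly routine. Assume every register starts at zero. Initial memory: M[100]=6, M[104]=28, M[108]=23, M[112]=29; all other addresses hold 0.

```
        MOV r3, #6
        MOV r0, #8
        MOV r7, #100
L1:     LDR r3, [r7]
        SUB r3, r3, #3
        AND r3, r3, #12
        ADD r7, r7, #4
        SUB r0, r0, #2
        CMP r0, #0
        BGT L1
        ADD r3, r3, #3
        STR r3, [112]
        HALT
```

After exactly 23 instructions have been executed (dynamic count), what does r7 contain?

112

after MOV r3, #6: r3=6
after MOV r0, #8: r0=8
after MOV r7, #100: r7=100
after LDR r3, [r7]: r3=M[100]=6
after SUB r3, r3, #3: r3=6-3=3
after AND r3, r3, #12: r3=3&12=0
after ADD r7, r7, #4: r7=100+4=104
after SUB r0, r0, #2: r0=8-2=6
CMP r0, #0  (cmp 6,0)
BGT L1: taken
after LDR r3, [r7]: r3=M[104]=28
after SUB r3, r3, #3: r3=28-3=25
after AND r3, r3, #12: r3=25&12=8
after ADD r7, r7, #4: r7=104+4=108
after SUB r0, r0, #2: r0=6-2=4
CMP r0, #0  (cmp 4,0)
BGT L1: taken
after LDR r3, [r7]: r3=M[108]=23
after SUB r3, r3, #3: r3=23-3=20
after AND r3, r3, #12: r3=20&12=4
after ADD r7, r7, #4: r7=108+4=112
after SUB r0, r0, #2: r0=4-2=2
CMP r0, #0  (cmp 2,0)
After step 23: r7 = 112.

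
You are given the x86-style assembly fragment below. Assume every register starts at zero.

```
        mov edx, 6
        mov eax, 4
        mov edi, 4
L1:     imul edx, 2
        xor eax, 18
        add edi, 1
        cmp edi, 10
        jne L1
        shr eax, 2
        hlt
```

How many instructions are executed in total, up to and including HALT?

after mov edx, 6: edx=6
after mov eax, 4: eax=4
after mov edi, 4: edi=4
after imul edx, 2: edx=6*2=12
after xor eax, 18: eax=4^18=22
after add edi, 1: edi=4+1=5
cmp edi, 10  (cmp 5,10)
jne L1: taken
after imul edx, 2: edx=12*2=24
after xor eax, 18: eax=22^18=4
after add edi, 1: edi=5+1=6
cmp edi, 10  (cmp 6,10)
jne L1: taken
after imul edx, 2: edx=24*2=48
after xor eax, 18: eax=4^18=22
after add edi, 1: edi=6+1=7
cmp edi, 10  (cmp 7,10)
jne L1: taken
after imul edx, 2: edx=48*2=96
after xor eax, 18: eax=22^18=4
after add edi, 1: edi=7+1=8
cmp edi, 10  (cmp 8,10)
jne L1: taken
after imul edx, 2: edx=96*2=192
after xor eax, 18: eax=4^18=22
after add edi, 1: edi=8+1=9
cmp edi, 10  (cmp 9,10)
jne L1: taken
after imul edx, 2: edx=192*2=384
after xor eax, 18: eax=22^18=4
after add edi, 1: edi=9+1=10
cmp edi, 10  (cmp 10,10)
jne L1: not taken
after shr eax, 2: eax=4>>2=1
halt.
Total executed instructions: 35.

35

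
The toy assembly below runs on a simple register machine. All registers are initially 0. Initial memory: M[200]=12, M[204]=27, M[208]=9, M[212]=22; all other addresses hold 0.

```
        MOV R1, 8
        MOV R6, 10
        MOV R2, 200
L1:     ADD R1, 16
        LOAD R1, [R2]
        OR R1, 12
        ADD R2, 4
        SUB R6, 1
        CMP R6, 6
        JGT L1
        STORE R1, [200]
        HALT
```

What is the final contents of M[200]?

30

after MOV R1, 8: R1=8
after MOV R6, 10: R6=10
after MOV R2, 200: R2=200
after ADD R1, 16: R1=8+16=24
after LOAD R1, [R2]: R1=M[200]=12
after OR R1, 12: R1=12|12=12
after ADD R2, 4: R2=200+4=204
after SUB R6, 1: R6=10-1=9
CMP R6, 6  (cmp 9,6)
JGT L1: taken
after ADD R1, 16: R1=12+16=28
after LOAD R1, [R2]: R1=M[204]=27
after OR R1, 12: R1=27|12=31
after ADD R2, 4: R2=204+4=208
after SUB R6, 1: R6=9-1=8
CMP R6, 6  (cmp 8,6)
JGT L1: taken
after ADD R1, 16: R1=31+16=47
after LOAD R1, [R2]: R1=M[208]=9
after OR R1, 12: R1=9|12=13
after ADD R2, 4: R2=208+4=212
after SUB R6, 1: R6=8-1=7
CMP R6, 6  (cmp 7,6)
JGT L1: taken
after ADD R1, 16: R1=13+16=29
after LOAD R1, [R2]: R1=M[212]=22
after OR R1, 12: R1=22|12=30
after ADD R2, 4: R2=212+4=216
after SUB R6, 1: R6=7-1=6
CMP R6, 6  (cmp 6,6)
JGT L1: not taken
STORE R1, [200] → M[200]=30
halt.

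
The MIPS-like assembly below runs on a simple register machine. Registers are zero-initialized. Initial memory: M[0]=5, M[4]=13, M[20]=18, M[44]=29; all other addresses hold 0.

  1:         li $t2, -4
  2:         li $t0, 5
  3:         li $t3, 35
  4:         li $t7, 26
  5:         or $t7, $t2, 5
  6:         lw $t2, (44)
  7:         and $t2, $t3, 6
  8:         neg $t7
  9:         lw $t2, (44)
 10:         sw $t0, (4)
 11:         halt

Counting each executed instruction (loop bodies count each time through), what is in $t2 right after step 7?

2

after li $t2, -4: $t2=-4
after li $t0, 5: $t0=5
after li $t3, 35: $t3=35
after li $t7, 26: $t7=26
after or $t7, $t2, 5: $t7=(-4)|5=-3
after lw $t2, (44): $t2=M[44]=29
after and $t2, $t3, 6: $t2=35&6=2
After step 7: $t2 = 2.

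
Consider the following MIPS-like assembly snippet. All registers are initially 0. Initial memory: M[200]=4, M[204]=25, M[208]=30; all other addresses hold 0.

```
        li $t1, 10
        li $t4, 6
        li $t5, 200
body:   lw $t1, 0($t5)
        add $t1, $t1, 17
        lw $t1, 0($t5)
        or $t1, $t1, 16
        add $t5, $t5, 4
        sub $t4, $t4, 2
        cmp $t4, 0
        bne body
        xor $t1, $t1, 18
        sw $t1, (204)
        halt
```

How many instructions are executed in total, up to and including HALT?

30

li $t1, 10 → $t1=10
li $t4, 6 → $t4=6
li $t5, 200 → $t5=200
lw $t1, 0($t5) → $t1=M[200]=4
add $t1, $t1, 17 → $t1=4+17=21
lw $t1, 0($t5) → $t1=M[200]=4
or $t1, $t1, 16 → $t1=4|16=20
add $t5, $t5, 4 → $t5=200+4=204
sub $t4, $t4, 2 → $t4=6-2=4
cmp $t4, 0  (cmp 4,0)
bne body: taken
lw $t1, 0($t5) → $t1=M[204]=25
add $t1, $t1, 17 → $t1=25+17=42
lw $t1, 0($t5) → $t1=M[204]=25
or $t1, $t1, 16 → $t1=25|16=25
add $t5, $t5, 4 → $t5=204+4=208
sub $t4, $t4, 2 → $t4=4-2=2
cmp $t4, 0  (cmp 2,0)
bne body: taken
lw $t1, 0($t5) → $t1=M[208]=30
add $t1, $t1, 17 → $t1=30+17=47
lw $t1, 0($t5) → $t1=M[208]=30
or $t1, $t1, 16 → $t1=30|16=30
add $t5, $t5, 4 → $t5=208+4=212
sub $t4, $t4, 2 → $t4=2-2=0
cmp $t4, 0  (cmp 0,0)
bne body: not taken
xor $t1, $t1, 18 → $t1=30^18=12
sw $t1, (204) → M[204]=12
halt.
Total executed instructions: 30.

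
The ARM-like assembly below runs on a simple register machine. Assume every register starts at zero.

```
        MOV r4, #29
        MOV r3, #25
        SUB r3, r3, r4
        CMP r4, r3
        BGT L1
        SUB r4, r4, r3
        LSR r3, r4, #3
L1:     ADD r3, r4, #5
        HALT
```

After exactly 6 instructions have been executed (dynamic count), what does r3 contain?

r4=29
r3=25
r3=25-29=-4
CMP r4, r3  (cmp 29,-4)
BGT L1: taken
r3=29+5=34
After step 6: r3 = 34.

34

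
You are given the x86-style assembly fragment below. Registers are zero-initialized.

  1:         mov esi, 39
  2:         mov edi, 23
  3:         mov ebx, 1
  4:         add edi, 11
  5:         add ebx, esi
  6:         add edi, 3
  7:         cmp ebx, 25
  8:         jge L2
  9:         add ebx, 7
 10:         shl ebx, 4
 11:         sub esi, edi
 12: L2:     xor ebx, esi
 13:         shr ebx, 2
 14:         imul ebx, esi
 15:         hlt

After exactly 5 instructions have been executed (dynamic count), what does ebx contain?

esi=39
edi=23
ebx=1
edi=23+11=34
ebx=1+39=40
After step 5: ebx = 40.

40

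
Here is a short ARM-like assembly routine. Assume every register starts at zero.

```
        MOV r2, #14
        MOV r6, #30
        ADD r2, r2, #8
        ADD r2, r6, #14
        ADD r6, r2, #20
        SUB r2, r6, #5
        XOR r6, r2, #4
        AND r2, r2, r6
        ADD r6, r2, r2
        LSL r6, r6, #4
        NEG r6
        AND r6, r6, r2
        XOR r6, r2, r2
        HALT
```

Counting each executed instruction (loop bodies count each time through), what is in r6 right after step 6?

r2=14
r6=30
r2=14+8=22
r2=30+14=44
r6=44+20=64
r2=64-5=59
After step 6: r6 = 64.

64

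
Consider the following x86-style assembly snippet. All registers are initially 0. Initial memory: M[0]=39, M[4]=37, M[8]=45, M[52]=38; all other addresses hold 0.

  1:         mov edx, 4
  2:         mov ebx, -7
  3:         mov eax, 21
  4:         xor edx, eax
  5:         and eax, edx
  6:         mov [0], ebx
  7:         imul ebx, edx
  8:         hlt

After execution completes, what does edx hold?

edx=4
ebx=-7
eax=21
edx=4^21=17
eax=21&17=17
mov [0], ebx → M[0]=-7
ebx=(-7)*17=-119
halt.

17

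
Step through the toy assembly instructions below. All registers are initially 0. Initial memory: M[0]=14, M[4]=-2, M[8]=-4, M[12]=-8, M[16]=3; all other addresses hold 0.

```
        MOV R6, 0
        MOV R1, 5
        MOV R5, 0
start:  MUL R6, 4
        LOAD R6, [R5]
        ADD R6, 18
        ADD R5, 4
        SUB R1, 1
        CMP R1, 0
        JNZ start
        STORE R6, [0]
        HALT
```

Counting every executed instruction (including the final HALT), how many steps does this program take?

after MOV R6, 0: R6=0
after MOV R1, 5: R1=5
after MOV R5, 0: R5=0
after MUL R6, 4: R6=0*4=0
after LOAD R6, [R5]: R6=M[0]=14
after ADD R6, 18: R6=14+18=32
after ADD R5, 4: R5=0+4=4
after SUB R1, 1: R1=5-1=4
CMP R1, 0  (cmp 4,0)
JNZ start: taken
after MUL R6, 4: R6=32*4=128
after LOAD R6, [R5]: R6=M[4]=-2
after ADD R6, 18: R6=(-2)+18=16
after ADD R5, 4: R5=4+4=8
after SUB R1, 1: R1=4-1=3
CMP R1, 0  (cmp 3,0)
JNZ start: taken
after MUL R6, 4: R6=16*4=64
after LOAD R6, [R5]: R6=M[8]=-4
after ADD R6, 18: R6=(-4)+18=14
after ADD R5, 4: R5=8+4=12
after SUB R1, 1: R1=3-1=2
CMP R1, 0  (cmp 2,0)
JNZ start: taken
after MUL R6, 4: R6=14*4=56
after LOAD R6, [R5]: R6=M[12]=-8
after ADD R6, 18: R6=(-8)+18=10
after ADD R5, 4: R5=12+4=16
after SUB R1, 1: R1=2-1=1
CMP R1, 0  (cmp 1,0)
JNZ start: taken
after MUL R6, 4: R6=10*4=40
after LOAD R6, [R5]: R6=M[16]=3
after ADD R6, 18: R6=3+18=21
after ADD R5, 4: R5=16+4=20
after SUB R1, 1: R1=1-1=0
CMP R1, 0  (cmp 0,0)
JNZ start: not taken
STORE R6, [0] → M[0]=21
halt.
Total executed instructions: 40.

40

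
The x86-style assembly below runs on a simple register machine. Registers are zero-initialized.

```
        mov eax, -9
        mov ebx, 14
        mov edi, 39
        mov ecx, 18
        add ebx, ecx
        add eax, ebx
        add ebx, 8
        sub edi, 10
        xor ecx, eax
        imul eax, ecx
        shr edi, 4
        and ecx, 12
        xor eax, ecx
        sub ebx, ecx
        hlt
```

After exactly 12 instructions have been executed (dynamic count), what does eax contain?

115

mov eax, -9 → eax=-9
mov ebx, 14 → ebx=14
mov edi, 39 → edi=39
mov ecx, 18 → ecx=18
add ebx, ecx → ebx=14+18=32
add eax, ebx → eax=(-9)+32=23
add ebx, 8 → ebx=32+8=40
sub edi, 10 → edi=39-10=29
xor ecx, eax → ecx=18^23=5
imul eax, ecx → eax=23*5=115
shr edi, 4 → edi=29>>4=1
and ecx, 12 → ecx=5&12=4
After step 12: eax = 115.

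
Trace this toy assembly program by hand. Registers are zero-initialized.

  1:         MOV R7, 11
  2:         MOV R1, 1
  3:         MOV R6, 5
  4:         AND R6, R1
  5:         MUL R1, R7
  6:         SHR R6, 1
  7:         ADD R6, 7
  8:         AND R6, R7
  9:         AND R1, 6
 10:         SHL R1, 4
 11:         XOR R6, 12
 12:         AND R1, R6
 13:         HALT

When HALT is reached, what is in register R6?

15

MOV R7, 11 → R7=11
MOV R1, 1 → R1=1
MOV R6, 5 → R6=5
AND R6, R1 → R6=5&1=1
MUL R1, R7 → R1=1*11=11
SHR R6, 1 → R6=1>>1=0
ADD R6, 7 → R6=0+7=7
AND R6, R7 → R6=7&11=3
AND R1, 6 → R1=11&6=2
SHL R1, 4 → R1=2<<4=32
XOR R6, 12 → R6=3^12=15
AND R1, R6 → R1=32&15=0
halt.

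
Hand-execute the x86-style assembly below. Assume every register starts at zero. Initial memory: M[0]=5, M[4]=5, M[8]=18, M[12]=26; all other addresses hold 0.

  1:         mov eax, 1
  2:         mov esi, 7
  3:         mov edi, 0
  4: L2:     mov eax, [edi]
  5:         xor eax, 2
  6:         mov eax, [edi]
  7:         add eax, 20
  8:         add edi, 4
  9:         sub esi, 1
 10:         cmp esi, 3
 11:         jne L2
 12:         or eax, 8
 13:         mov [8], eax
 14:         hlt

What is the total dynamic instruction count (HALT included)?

38

eax=1
esi=7
edi=0
eax=M[0]=5
eax=5^2=7
eax=M[0]=5
eax=5+20=25
edi=0+4=4
esi=7-1=6
cmp esi, 3  (cmp 6,3)
jne L2: taken
eax=M[4]=5
eax=5^2=7
eax=M[4]=5
eax=5+20=25
edi=4+4=8
esi=6-1=5
cmp esi, 3  (cmp 5,3)
jne L2: taken
eax=M[8]=18
eax=18^2=16
eax=M[8]=18
eax=18+20=38
edi=8+4=12
esi=5-1=4
cmp esi, 3  (cmp 4,3)
jne L2: taken
eax=M[12]=26
eax=26^2=24
eax=M[12]=26
eax=26+20=46
edi=12+4=16
esi=4-1=3
cmp esi, 3  (cmp 3,3)
jne L2: not taken
eax=46|8=46
mov [8], eax → M[8]=46
halt.
Total executed instructions: 38.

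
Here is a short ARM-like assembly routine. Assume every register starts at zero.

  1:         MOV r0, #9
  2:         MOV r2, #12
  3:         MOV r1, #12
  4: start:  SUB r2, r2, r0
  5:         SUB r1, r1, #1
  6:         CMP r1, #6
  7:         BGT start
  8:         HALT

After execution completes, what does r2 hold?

after MOV r0, #9: r0=9
after MOV r2, #12: r2=12
after MOV r1, #12: r1=12
after SUB r2, r2, r0: r2=12-9=3
after SUB r1, r1, #1: r1=12-1=11
CMP r1, #6  (cmp 11,6)
BGT start: taken
after SUB r2, r2, r0: r2=3-9=-6
after SUB r1, r1, #1: r1=11-1=10
CMP r1, #6  (cmp 10,6)
BGT start: taken
after SUB r2, r2, r0: r2=(-6)-9=-15
after SUB r1, r1, #1: r1=10-1=9
CMP r1, #6  (cmp 9,6)
BGT start: taken
after SUB r2, r2, r0: r2=(-15)-9=-24
after SUB r1, r1, #1: r1=9-1=8
CMP r1, #6  (cmp 8,6)
BGT start: taken
after SUB r2, r2, r0: r2=(-24)-9=-33
after SUB r1, r1, #1: r1=8-1=7
CMP r1, #6  (cmp 7,6)
BGT start: taken
after SUB r2, r2, r0: r2=(-33)-9=-42
after SUB r1, r1, #1: r1=7-1=6
CMP r1, #6  (cmp 6,6)
BGT start: not taken
halt.

-42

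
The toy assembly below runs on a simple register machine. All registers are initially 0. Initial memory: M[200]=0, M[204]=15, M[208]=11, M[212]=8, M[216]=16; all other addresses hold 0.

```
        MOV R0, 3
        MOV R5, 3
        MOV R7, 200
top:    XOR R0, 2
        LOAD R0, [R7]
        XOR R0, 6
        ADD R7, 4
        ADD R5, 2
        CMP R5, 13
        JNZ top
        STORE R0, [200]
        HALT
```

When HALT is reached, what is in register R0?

after MOV R0, 3: R0=3
after MOV R5, 3: R5=3
after MOV R7, 200: R7=200
after XOR R0, 2: R0=3^2=1
after LOAD R0, [R7]: R0=M[200]=0
after XOR R0, 6: R0=0^6=6
after ADD R7, 4: R7=200+4=204
after ADD R5, 2: R5=3+2=5
CMP R5, 13  (cmp 5,13)
JNZ top: taken
after XOR R0, 2: R0=6^2=4
after LOAD R0, [R7]: R0=M[204]=15
after XOR R0, 6: R0=15^6=9
after ADD R7, 4: R7=204+4=208
after ADD R5, 2: R5=5+2=7
CMP R5, 13  (cmp 7,13)
JNZ top: taken
after XOR R0, 2: R0=9^2=11
after LOAD R0, [R7]: R0=M[208]=11
after XOR R0, 6: R0=11^6=13
after ADD R7, 4: R7=208+4=212
after ADD R5, 2: R5=7+2=9
CMP R5, 13  (cmp 9,13)
JNZ top: taken
after XOR R0, 2: R0=13^2=15
after LOAD R0, [R7]: R0=M[212]=8
after XOR R0, 6: R0=8^6=14
after ADD R7, 4: R7=212+4=216
after ADD R5, 2: R5=9+2=11
CMP R5, 13  (cmp 11,13)
JNZ top: taken
after XOR R0, 2: R0=14^2=12
after LOAD R0, [R7]: R0=M[216]=16
after XOR R0, 6: R0=16^6=22
after ADD R7, 4: R7=216+4=220
after ADD R5, 2: R5=11+2=13
CMP R5, 13  (cmp 13,13)
JNZ top: not taken
STORE R0, [200] → M[200]=22
halt.

22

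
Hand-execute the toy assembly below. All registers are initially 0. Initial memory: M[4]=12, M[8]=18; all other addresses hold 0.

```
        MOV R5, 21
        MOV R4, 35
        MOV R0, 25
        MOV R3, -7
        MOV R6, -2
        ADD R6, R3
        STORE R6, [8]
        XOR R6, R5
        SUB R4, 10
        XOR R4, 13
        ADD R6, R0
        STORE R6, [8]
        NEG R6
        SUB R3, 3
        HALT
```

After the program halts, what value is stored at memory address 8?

-5

MOV R5, 21 → R5=21
MOV R4, 35 → R4=35
MOV R0, 25 → R0=25
MOV R3, -7 → R3=-7
MOV R6, -2 → R6=-2
ADD R6, R3 → R6=(-2)+(-7)=-9
STORE R6, [8] → M[8]=-9
XOR R6, R5 → R6=(-9)^21=-30
SUB R4, 10 → R4=35-10=25
XOR R4, 13 → R4=25^13=20
ADD R6, R0 → R6=(-30)+25=-5
STORE R6, [8] → M[8]=-5
NEG R6 → R6=-(-5)=5
SUB R3, 3 → R3=(-7)-3=-10
halt.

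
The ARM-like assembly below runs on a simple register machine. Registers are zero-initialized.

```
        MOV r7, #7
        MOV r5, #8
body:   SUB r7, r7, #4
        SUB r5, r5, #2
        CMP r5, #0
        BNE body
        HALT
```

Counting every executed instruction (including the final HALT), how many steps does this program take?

after MOV r7, #7: r7=7
after MOV r5, #8: r5=8
after SUB r7, r7, #4: r7=7-4=3
after SUB r5, r5, #2: r5=8-2=6
CMP r5, #0  (cmp 6,0)
BNE body: taken
after SUB r7, r7, #4: r7=3-4=-1
after SUB r5, r5, #2: r5=6-2=4
CMP r5, #0  (cmp 4,0)
BNE body: taken
after SUB r7, r7, #4: r7=(-1)-4=-5
after SUB r5, r5, #2: r5=4-2=2
CMP r5, #0  (cmp 2,0)
BNE body: taken
after SUB r7, r7, #4: r7=(-5)-4=-9
after SUB r5, r5, #2: r5=2-2=0
CMP r5, #0  (cmp 0,0)
BNE body: not taken
halt.
Total executed instructions: 19.

19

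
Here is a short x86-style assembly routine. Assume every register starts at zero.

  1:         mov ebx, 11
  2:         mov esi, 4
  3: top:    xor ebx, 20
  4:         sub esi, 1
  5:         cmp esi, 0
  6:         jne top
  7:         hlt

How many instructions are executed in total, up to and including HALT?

19

mov ebx, 11 → ebx=11
mov esi, 4 → esi=4
xor ebx, 20 → ebx=11^20=31
sub esi, 1 → esi=4-1=3
cmp esi, 0  (cmp 3,0)
jne top: taken
xor ebx, 20 → ebx=31^20=11
sub esi, 1 → esi=3-1=2
cmp esi, 0  (cmp 2,0)
jne top: taken
xor ebx, 20 → ebx=11^20=31
sub esi, 1 → esi=2-1=1
cmp esi, 0  (cmp 1,0)
jne top: taken
xor ebx, 20 → ebx=31^20=11
sub esi, 1 → esi=1-1=0
cmp esi, 0  (cmp 0,0)
jne top: not taken
halt.
Total executed instructions: 19.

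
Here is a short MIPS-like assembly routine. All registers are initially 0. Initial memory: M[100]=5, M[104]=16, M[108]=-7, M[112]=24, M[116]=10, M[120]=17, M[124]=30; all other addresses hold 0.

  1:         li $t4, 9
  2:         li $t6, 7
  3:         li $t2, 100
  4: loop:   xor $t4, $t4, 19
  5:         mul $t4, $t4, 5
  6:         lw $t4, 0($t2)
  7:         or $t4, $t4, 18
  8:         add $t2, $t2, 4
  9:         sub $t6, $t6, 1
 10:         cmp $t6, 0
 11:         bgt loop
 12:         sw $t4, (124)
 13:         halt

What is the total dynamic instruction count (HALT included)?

61

after li $t4, 9: $t4=9
after li $t6, 7: $t6=7
after li $t2, 100: $t2=100
after xor $t4, $t4, 19: $t4=9^19=26
after mul $t4, $t4, 5: $t4=26*5=130
after lw $t4, 0($t2): $t4=M[100]=5
after or $t4, $t4, 18: $t4=5|18=23
after add $t2, $t2, 4: $t2=100+4=104
after sub $t6, $t6, 1: $t6=7-1=6
cmp $t6, 0  (cmp 6,0)
bgt loop: taken
after xor $t4, $t4, 19: $t4=23^19=4
after mul $t4, $t4, 5: $t4=4*5=20
after lw $t4, 0($t2): $t4=M[104]=16
after or $t4, $t4, 18: $t4=16|18=18
after add $t2, $t2, 4: $t2=104+4=108
after sub $t6, $t6, 1: $t6=6-1=5
cmp $t6, 0  (cmp 5,0)
bgt loop: taken
after xor $t4, $t4, 19: $t4=18^19=1
after mul $t4, $t4, 5: $t4=1*5=5
after lw $t4, 0($t2): $t4=M[108]=-7
after or $t4, $t4, 18: $t4=(-7)|18=-5
after add $t2, $t2, 4: $t2=108+4=112
after sub $t6, $t6, 1: $t6=5-1=4
cmp $t6, 0  (cmp 4,0)
bgt loop: taken
after xor $t4, $t4, 19: $t4=(-5)^19=-24
after mul $t4, $t4, 5: $t4=(-24)*5=-120
after lw $t4, 0($t2): $t4=M[112]=24
after or $t4, $t4, 18: $t4=24|18=26
after add $t2, $t2, 4: $t2=112+4=116
after sub $t6, $t6, 1: $t6=4-1=3
cmp $t6, 0  (cmp 3,0)
bgt loop: taken
after xor $t4, $t4, 19: $t4=26^19=9
after mul $t4, $t4, 5: $t4=9*5=45
after lw $t4, 0($t2): $t4=M[116]=10
after or $t4, $t4, 18: $t4=10|18=26
after add $t2, $t2, 4: $t2=116+4=120
after sub $t6, $t6, 1: $t6=3-1=2
cmp $t6, 0  (cmp 2,0)
bgt loop: taken
after xor $t4, $t4, 19: $t4=26^19=9
after mul $t4, $t4, 5: $t4=9*5=45
after lw $t4, 0($t2): $t4=M[120]=17
after or $t4, $t4, 18: $t4=17|18=19
after add $t2, $t2, 4: $t2=120+4=124
after sub $t6, $t6, 1: $t6=2-1=1
cmp $t6, 0  (cmp 1,0)
bgt loop: taken
after xor $t4, $t4, 19: $t4=19^19=0
after mul $t4, $t4, 5: $t4=0*5=0
after lw $t4, 0($t2): $t4=M[124]=30
after or $t4, $t4, 18: $t4=30|18=30
after add $t2, $t2, 4: $t2=124+4=128
after sub $t6, $t6, 1: $t6=1-1=0
cmp $t6, 0  (cmp 0,0)
bgt loop: not taken
sw $t4, (124) → M[124]=30
halt.
Total executed instructions: 61.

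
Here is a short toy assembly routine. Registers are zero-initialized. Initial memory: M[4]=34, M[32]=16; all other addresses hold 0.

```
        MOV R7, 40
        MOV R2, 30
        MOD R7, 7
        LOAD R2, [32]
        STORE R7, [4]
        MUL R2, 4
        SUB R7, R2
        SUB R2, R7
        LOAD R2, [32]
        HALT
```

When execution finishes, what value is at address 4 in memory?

MOV R7, 40 → R7=40
MOV R2, 30 → R2=30
MOD R7, 7 → R7=40%7=5
LOAD R2, [32] → R2=M[32]=16
STORE R7, [4] → M[4]=5
MUL R2, 4 → R2=16*4=64
SUB R7, R2 → R7=5-64=-59
SUB R2, R7 → R2=64-(-59)=123
LOAD R2, [32] → R2=M[32]=16
halt.

5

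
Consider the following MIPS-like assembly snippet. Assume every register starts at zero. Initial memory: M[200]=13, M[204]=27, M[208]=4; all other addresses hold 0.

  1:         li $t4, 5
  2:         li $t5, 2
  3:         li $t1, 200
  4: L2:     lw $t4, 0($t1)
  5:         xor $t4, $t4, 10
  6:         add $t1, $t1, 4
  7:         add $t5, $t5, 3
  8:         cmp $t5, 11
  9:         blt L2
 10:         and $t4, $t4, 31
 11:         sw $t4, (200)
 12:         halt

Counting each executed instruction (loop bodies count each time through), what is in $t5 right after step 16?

8

after li $t4, 5: $t4=5
after li $t5, 2: $t5=2
after li $t1, 200: $t1=200
after lw $t4, 0($t1): $t4=M[200]=13
after xor $t4, $t4, 10: $t4=13^10=7
after add $t1, $t1, 4: $t1=200+4=204
after add $t5, $t5, 3: $t5=2+3=5
cmp $t5, 11  (cmp 5,11)
blt L2: taken
after lw $t4, 0($t1): $t4=M[204]=27
after xor $t4, $t4, 10: $t4=27^10=17
after add $t1, $t1, 4: $t1=204+4=208
after add $t5, $t5, 3: $t5=5+3=8
cmp $t5, 11  (cmp 8,11)
blt L2: taken
after lw $t4, 0($t1): $t4=M[208]=4
After step 16: $t5 = 8.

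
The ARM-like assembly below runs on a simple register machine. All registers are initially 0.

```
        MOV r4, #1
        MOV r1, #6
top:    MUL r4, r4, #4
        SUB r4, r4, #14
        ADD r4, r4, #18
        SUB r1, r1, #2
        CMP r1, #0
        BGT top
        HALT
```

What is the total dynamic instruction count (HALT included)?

21

after MOV r4, #1: r4=1
after MOV r1, #6: r1=6
after MUL r4, r4, #4: r4=1*4=4
after SUB r4, r4, #14: r4=4-14=-10
after ADD r4, r4, #18: r4=(-10)+18=8
after SUB r1, r1, #2: r1=6-2=4
CMP r1, #0  (cmp 4,0)
BGT top: taken
after MUL r4, r4, #4: r4=8*4=32
after SUB r4, r4, #14: r4=32-14=18
after ADD r4, r4, #18: r4=18+18=36
after SUB r1, r1, #2: r1=4-2=2
CMP r1, #0  (cmp 2,0)
BGT top: taken
after MUL r4, r4, #4: r4=36*4=144
after SUB r4, r4, #14: r4=144-14=130
after ADD r4, r4, #18: r4=130+18=148
after SUB r1, r1, #2: r1=2-2=0
CMP r1, #0  (cmp 0,0)
BGT top: not taken
halt.
Total executed instructions: 21.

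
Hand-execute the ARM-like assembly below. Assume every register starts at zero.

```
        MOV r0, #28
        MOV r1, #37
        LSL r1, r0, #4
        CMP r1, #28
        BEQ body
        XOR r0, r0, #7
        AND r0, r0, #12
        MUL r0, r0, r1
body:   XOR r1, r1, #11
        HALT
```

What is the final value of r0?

r0=28
r1=37
r1=28<<4=448
CMP r1, #28  (cmp 448,28)
BEQ body: not taken
r0=28^7=27
r0=27&12=8
r0=8*448=3584
r1=448^11=459
halt.

3584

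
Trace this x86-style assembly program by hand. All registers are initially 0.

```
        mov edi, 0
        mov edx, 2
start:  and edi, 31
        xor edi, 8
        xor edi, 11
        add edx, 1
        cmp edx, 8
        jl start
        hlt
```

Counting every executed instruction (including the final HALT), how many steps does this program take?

mov edi, 0 → edi=0
mov edx, 2 → edx=2
and edi, 31 → edi=0&31=0
xor edi, 8 → edi=0^8=8
xor edi, 11 → edi=8^11=3
add edx, 1 → edx=2+1=3
cmp edx, 8  (cmp 3,8)
jl start: taken
and edi, 31 → edi=3&31=3
xor edi, 8 → edi=3^8=11
xor edi, 11 → edi=11^11=0
add edx, 1 → edx=3+1=4
cmp edx, 8  (cmp 4,8)
jl start: taken
and edi, 31 → edi=0&31=0
xor edi, 8 → edi=0^8=8
xor edi, 11 → edi=8^11=3
add edx, 1 → edx=4+1=5
cmp edx, 8  (cmp 5,8)
jl start: taken
and edi, 31 → edi=3&31=3
xor edi, 8 → edi=3^8=11
xor edi, 11 → edi=11^11=0
add edx, 1 → edx=5+1=6
cmp edx, 8  (cmp 6,8)
jl start: taken
and edi, 31 → edi=0&31=0
xor edi, 8 → edi=0^8=8
xor edi, 11 → edi=8^11=3
add edx, 1 → edx=6+1=7
cmp edx, 8  (cmp 7,8)
jl start: taken
and edi, 31 → edi=3&31=3
xor edi, 8 → edi=3^8=11
xor edi, 11 → edi=11^11=0
add edx, 1 → edx=7+1=8
cmp edx, 8  (cmp 8,8)
jl start: not taken
halt.
Total executed instructions: 39.

39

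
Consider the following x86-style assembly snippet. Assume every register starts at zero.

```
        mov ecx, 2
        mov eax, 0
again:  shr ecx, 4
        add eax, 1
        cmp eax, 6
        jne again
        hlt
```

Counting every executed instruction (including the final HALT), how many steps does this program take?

after mov ecx, 2: ecx=2
after mov eax, 0: eax=0
after shr ecx, 4: ecx=2>>4=0
after add eax, 1: eax=0+1=1
cmp eax, 6  (cmp 1,6)
jne again: taken
after shr ecx, 4: ecx=0>>4=0
after add eax, 1: eax=1+1=2
cmp eax, 6  (cmp 2,6)
jne again: taken
after shr ecx, 4: ecx=0>>4=0
after add eax, 1: eax=2+1=3
cmp eax, 6  (cmp 3,6)
jne again: taken
after shr ecx, 4: ecx=0>>4=0
after add eax, 1: eax=3+1=4
cmp eax, 6  (cmp 4,6)
jne again: taken
after shr ecx, 4: ecx=0>>4=0
after add eax, 1: eax=4+1=5
cmp eax, 6  (cmp 5,6)
jne again: taken
after shr ecx, 4: ecx=0>>4=0
after add eax, 1: eax=5+1=6
cmp eax, 6  (cmp 6,6)
jne again: not taken
halt.
Total executed instructions: 27.

27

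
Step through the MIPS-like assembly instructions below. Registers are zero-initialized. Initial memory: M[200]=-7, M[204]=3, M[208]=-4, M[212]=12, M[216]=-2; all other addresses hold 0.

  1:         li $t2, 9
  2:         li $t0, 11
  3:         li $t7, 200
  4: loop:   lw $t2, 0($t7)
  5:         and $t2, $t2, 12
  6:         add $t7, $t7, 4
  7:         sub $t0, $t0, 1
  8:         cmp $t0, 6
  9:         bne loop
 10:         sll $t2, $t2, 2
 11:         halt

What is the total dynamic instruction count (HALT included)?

35

after li $t2, 9: $t2=9
after li $t0, 11: $t0=11
after li $t7, 200: $t7=200
after lw $t2, 0($t7): $t2=M[200]=-7
after and $t2, $t2, 12: $t2=(-7)&12=8
after add $t7, $t7, 4: $t7=200+4=204
after sub $t0, $t0, 1: $t0=11-1=10
cmp $t0, 6  (cmp 10,6)
bne loop: taken
after lw $t2, 0($t7): $t2=M[204]=3
after and $t2, $t2, 12: $t2=3&12=0
after add $t7, $t7, 4: $t7=204+4=208
after sub $t0, $t0, 1: $t0=10-1=9
cmp $t0, 6  (cmp 9,6)
bne loop: taken
after lw $t2, 0($t7): $t2=M[208]=-4
after and $t2, $t2, 12: $t2=(-4)&12=12
after add $t7, $t7, 4: $t7=208+4=212
after sub $t0, $t0, 1: $t0=9-1=8
cmp $t0, 6  (cmp 8,6)
bne loop: taken
after lw $t2, 0($t7): $t2=M[212]=12
after and $t2, $t2, 12: $t2=12&12=12
after add $t7, $t7, 4: $t7=212+4=216
after sub $t0, $t0, 1: $t0=8-1=7
cmp $t0, 6  (cmp 7,6)
bne loop: taken
after lw $t2, 0($t7): $t2=M[216]=-2
after and $t2, $t2, 12: $t2=(-2)&12=12
after add $t7, $t7, 4: $t7=216+4=220
after sub $t0, $t0, 1: $t0=7-1=6
cmp $t0, 6  (cmp 6,6)
bne loop: not taken
after sll $t2, $t2, 2: $t2=12<<2=48
halt.
Total executed instructions: 35.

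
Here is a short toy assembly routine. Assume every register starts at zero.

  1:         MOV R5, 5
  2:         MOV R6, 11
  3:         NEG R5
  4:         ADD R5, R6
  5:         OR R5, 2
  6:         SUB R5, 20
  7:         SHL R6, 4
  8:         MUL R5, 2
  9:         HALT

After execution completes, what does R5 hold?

-28

R5=5
R6=11
R5=-(5)=-5
R5=(-5)+11=6
R5=6|2=6
R5=6-20=-14
R6=11<<4=176
R5=(-14)*2=-28
halt.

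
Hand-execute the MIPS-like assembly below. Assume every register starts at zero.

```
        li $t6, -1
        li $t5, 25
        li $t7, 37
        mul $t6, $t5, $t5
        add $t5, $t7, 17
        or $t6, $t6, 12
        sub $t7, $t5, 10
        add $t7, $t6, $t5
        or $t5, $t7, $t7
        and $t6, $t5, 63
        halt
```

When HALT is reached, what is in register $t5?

691

$t6=-1
$t5=25
$t7=37
$t6=25*25=625
$t5=37+17=54
$t6=625|12=637
$t7=54-10=44
$t7=637+54=691
$t5=691|691=691
$t6=691&63=51
halt.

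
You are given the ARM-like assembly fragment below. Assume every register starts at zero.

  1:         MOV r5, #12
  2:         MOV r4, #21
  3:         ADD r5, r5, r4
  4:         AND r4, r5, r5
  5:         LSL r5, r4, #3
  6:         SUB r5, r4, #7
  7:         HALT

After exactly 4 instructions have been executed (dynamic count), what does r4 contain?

33

after MOV r5, #12: r5=12
after MOV r4, #21: r4=21
after ADD r5, r5, r4: r5=12+21=33
after AND r4, r5, r5: r4=33&33=33
After step 4: r4 = 33.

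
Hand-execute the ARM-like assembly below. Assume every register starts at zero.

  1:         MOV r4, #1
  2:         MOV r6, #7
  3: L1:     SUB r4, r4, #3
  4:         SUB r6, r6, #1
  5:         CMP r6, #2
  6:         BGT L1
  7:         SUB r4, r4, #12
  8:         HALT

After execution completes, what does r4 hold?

MOV r4, #1 → r4=1
MOV r6, #7 → r6=7
SUB r4, r4, #3 → r4=1-3=-2
SUB r6, r6, #1 → r6=7-1=6
CMP r6, #2  (cmp 6,2)
BGT L1: taken
SUB r4, r4, #3 → r4=(-2)-3=-5
SUB r6, r6, #1 → r6=6-1=5
CMP r6, #2  (cmp 5,2)
BGT L1: taken
SUB r4, r4, #3 → r4=(-5)-3=-8
SUB r6, r6, #1 → r6=5-1=4
CMP r6, #2  (cmp 4,2)
BGT L1: taken
SUB r4, r4, #3 → r4=(-8)-3=-11
SUB r6, r6, #1 → r6=4-1=3
CMP r6, #2  (cmp 3,2)
BGT L1: taken
SUB r4, r4, #3 → r4=(-11)-3=-14
SUB r6, r6, #1 → r6=3-1=2
CMP r6, #2  (cmp 2,2)
BGT L1: not taken
SUB r4, r4, #12 → r4=(-14)-12=-26
halt.

-26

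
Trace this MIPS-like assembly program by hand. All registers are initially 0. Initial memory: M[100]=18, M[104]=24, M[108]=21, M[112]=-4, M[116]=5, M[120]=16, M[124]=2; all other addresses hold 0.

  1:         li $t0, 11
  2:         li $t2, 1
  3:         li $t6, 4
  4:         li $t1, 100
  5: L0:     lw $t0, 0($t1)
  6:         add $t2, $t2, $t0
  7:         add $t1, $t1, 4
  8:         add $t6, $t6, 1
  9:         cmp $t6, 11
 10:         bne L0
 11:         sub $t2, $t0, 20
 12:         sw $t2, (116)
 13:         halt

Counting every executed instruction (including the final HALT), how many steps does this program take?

49

after li $t0, 11: $t0=11
after li $t2, 1: $t2=1
after li $t6, 4: $t6=4
after li $t1, 100: $t1=100
after lw $t0, 0($t1): $t0=M[100]=18
after add $t2, $t2, $t0: $t2=1+18=19
after add $t1, $t1, 4: $t1=100+4=104
after add $t6, $t6, 1: $t6=4+1=5
cmp $t6, 11  (cmp 5,11)
bne L0: taken
after lw $t0, 0($t1): $t0=M[104]=24
after add $t2, $t2, $t0: $t2=19+24=43
after add $t1, $t1, 4: $t1=104+4=108
after add $t6, $t6, 1: $t6=5+1=6
cmp $t6, 11  (cmp 6,11)
bne L0: taken
after lw $t0, 0($t1): $t0=M[108]=21
after add $t2, $t2, $t0: $t2=43+21=64
after add $t1, $t1, 4: $t1=108+4=112
after add $t6, $t6, 1: $t6=6+1=7
cmp $t6, 11  (cmp 7,11)
bne L0: taken
after lw $t0, 0($t1): $t0=M[112]=-4
after add $t2, $t2, $t0: $t2=64+(-4)=60
after add $t1, $t1, 4: $t1=112+4=116
after add $t6, $t6, 1: $t6=7+1=8
cmp $t6, 11  (cmp 8,11)
bne L0: taken
after lw $t0, 0($t1): $t0=M[116]=5
after add $t2, $t2, $t0: $t2=60+5=65
after add $t1, $t1, 4: $t1=116+4=120
after add $t6, $t6, 1: $t6=8+1=9
cmp $t6, 11  (cmp 9,11)
bne L0: taken
after lw $t0, 0($t1): $t0=M[120]=16
after add $t2, $t2, $t0: $t2=65+16=81
after add $t1, $t1, 4: $t1=120+4=124
after add $t6, $t6, 1: $t6=9+1=10
cmp $t6, 11  (cmp 10,11)
bne L0: taken
after lw $t0, 0($t1): $t0=M[124]=2
after add $t2, $t2, $t0: $t2=81+2=83
after add $t1, $t1, 4: $t1=124+4=128
after add $t6, $t6, 1: $t6=10+1=11
cmp $t6, 11  (cmp 11,11)
bne L0: not taken
after sub $t2, $t0, 20: $t2=2-20=-18
sw $t2, (116) → M[116]=-18
halt.
Total executed instructions: 49.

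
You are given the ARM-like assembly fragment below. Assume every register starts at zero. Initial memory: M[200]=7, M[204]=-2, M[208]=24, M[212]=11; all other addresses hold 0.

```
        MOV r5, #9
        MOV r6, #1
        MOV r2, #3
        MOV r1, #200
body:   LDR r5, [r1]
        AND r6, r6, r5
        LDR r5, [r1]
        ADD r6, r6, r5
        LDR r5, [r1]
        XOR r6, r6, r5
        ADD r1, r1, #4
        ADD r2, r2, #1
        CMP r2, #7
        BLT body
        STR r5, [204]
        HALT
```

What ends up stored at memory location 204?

11

after MOV r5, #9: r5=9
after MOV r6, #1: r6=1
after MOV r2, #3: r2=3
after MOV r1, #200: r1=200
after LDR r5, [r1]: r5=M[200]=7
after AND r6, r6, r5: r6=1&7=1
after LDR r5, [r1]: r5=M[200]=7
after ADD r6, r6, r5: r6=1+7=8
after LDR r5, [r1]: r5=M[200]=7
after XOR r6, r6, r5: r6=8^7=15
after ADD r1, r1, #4: r1=200+4=204
after ADD r2, r2, #1: r2=3+1=4
CMP r2, #7  (cmp 4,7)
BLT body: taken
after LDR r5, [r1]: r5=M[204]=-2
after AND r6, r6, r5: r6=15&(-2)=14
after LDR r5, [r1]: r5=M[204]=-2
after ADD r6, r6, r5: r6=14+(-2)=12
after LDR r5, [r1]: r5=M[204]=-2
after XOR r6, r6, r5: r6=12^(-2)=-14
after ADD r1, r1, #4: r1=204+4=208
after ADD r2, r2, #1: r2=4+1=5
CMP r2, #7  (cmp 5,7)
BLT body: taken
after LDR r5, [r1]: r5=M[208]=24
after AND r6, r6, r5: r6=(-14)&24=16
after LDR r5, [r1]: r5=M[208]=24
after ADD r6, r6, r5: r6=16+24=40
after LDR r5, [r1]: r5=M[208]=24
after XOR r6, r6, r5: r6=40^24=48
after ADD r1, r1, #4: r1=208+4=212
after ADD r2, r2, #1: r2=5+1=6
CMP r2, #7  (cmp 6,7)
BLT body: taken
after LDR r5, [r1]: r5=M[212]=11
after AND r6, r6, r5: r6=48&11=0
after LDR r5, [r1]: r5=M[212]=11
after ADD r6, r6, r5: r6=0+11=11
after LDR r5, [r1]: r5=M[212]=11
after XOR r6, r6, r5: r6=11^11=0
after ADD r1, r1, #4: r1=212+4=216
after ADD r2, r2, #1: r2=6+1=7
CMP r2, #7  (cmp 7,7)
BLT body: not taken
STR r5, [204] → M[204]=11
halt.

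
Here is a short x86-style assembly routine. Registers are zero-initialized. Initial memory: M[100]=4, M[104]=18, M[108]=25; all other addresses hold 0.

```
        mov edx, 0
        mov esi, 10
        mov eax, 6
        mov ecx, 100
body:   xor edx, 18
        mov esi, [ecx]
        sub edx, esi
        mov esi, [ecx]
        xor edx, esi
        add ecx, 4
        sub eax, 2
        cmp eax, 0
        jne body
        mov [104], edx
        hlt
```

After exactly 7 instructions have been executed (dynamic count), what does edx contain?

14

after mov edx, 0: edx=0
after mov esi, 10: esi=10
after mov eax, 6: eax=6
after mov ecx, 100: ecx=100
after xor edx, 18: edx=0^18=18
after mov esi, [ecx]: esi=M[100]=4
after sub edx, esi: edx=18-4=14
After step 7: edx = 14.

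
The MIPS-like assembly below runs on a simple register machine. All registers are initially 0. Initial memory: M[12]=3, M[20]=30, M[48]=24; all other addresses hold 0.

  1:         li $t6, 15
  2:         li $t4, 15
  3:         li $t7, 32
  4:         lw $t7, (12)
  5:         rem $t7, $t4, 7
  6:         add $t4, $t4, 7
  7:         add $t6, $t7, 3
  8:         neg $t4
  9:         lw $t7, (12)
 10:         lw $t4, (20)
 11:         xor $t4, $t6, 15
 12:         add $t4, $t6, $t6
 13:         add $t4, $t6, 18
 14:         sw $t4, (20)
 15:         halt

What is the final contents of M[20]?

22

after li $t6, 15: $t6=15
after li $t4, 15: $t4=15
after li $t7, 32: $t7=32
after lw $t7, (12): $t7=M[12]=3
after rem $t7, $t4, 7: $t7=15%7=1
after add $t4, $t4, 7: $t4=15+7=22
after add $t6, $t7, 3: $t6=1+3=4
after neg $t4: $t4=-(22)=-22
after lw $t7, (12): $t7=M[12]=3
after lw $t4, (20): $t4=M[20]=30
after xor $t4, $t6, 15: $t4=4^15=11
after add $t4, $t6, $t6: $t4=4+4=8
after add $t4, $t6, 18: $t4=4+18=22
sw $t4, (20) → M[20]=22
halt.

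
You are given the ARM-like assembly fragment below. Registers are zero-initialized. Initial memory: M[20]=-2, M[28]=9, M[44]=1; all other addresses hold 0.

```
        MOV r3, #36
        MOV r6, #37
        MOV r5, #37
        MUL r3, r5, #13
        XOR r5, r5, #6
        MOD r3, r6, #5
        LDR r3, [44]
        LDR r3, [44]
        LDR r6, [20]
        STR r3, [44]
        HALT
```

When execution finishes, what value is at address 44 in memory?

MOV r3, #36 → r3=36
MOV r6, #37 → r6=37
MOV r5, #37 → r5=37
MUL r3, r5, #13 → r3=37*13=481
XOR r5, r5, #6 → r5=37^6=35
MOD r3, r6, #5 → r3=37%5=2
LDR r3, [44] → r3=M[44]=1
LDR r3, [44] → r3=M[44]=1
LDR r6, [20] → r6=M[20]=-2
STR r3, [44] → M[44]=1
halt.

1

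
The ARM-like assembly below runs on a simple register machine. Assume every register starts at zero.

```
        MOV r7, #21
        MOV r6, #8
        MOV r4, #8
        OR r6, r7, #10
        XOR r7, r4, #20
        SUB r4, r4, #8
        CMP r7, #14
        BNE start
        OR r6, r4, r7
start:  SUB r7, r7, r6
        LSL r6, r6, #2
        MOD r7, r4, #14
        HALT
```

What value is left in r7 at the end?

MOV r7, #21 → r7=21
MOV r6, #8 → r6=8
MOV r4, #8 → r4=8
OR r6, r7, #10 → r6=21|10=31
XOR r7, r4, #20 → r7=8^20=28
SUB r4, r4, #8 → r4=8-8=0
CMP r7, #14  (cmp 28,14)
BNE start: taken
SUB r7, r7, r6 → r7=28-31=-3
LSL r6, r6, #2 → r6=31<<2=124
MOD r7, r4, #14 → r7=0%14=0
halt.

0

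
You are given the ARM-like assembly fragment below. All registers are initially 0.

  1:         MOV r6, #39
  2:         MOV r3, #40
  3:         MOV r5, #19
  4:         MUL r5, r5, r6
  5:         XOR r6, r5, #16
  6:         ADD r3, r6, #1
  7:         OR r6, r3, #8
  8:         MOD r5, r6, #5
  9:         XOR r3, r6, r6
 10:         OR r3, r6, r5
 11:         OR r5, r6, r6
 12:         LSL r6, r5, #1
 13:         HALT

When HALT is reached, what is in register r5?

r6=39
r3=40
r5=19
r5=19*39=741
r6=741^16=757
r3=757+1=758
r6=758|8=766
r5=766%5=1
r3=766^766=0
r3=766|1=767
r5=766|766=766
r6=766<<1=1532
halt.

766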